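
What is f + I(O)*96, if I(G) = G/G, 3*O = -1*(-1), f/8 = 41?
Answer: 424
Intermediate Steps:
f = 328 (f = 8*41 = 328)
O = 1/3 (O = (-1*(-1))/3 = (1/3)*1 = 1/3 ≈ 0.33333)
I(G) = 1
f + I(O)*96 = 328 + 1*96 = 328 + 96 = 424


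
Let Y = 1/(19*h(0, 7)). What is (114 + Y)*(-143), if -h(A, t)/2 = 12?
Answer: -7433569/456 ≈ -16302.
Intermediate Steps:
h(A, t) = -24 (h(A, t) = -2*12 = -24)
Y = -1/456 (Y = 1/(19*(-24)) = (1/19)*(-1/24) = -1/456 ≈ -0.0021930)
(114 + Y)*(-143) = (114 - 1/456)*(-143) = (51983/456)*(-143) = -7433569/456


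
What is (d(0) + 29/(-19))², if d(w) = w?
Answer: 841/361 ≈ 2.3296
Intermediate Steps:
(d(0) + 29/(-19))² = (0 + 29/(-19))² = (0 + 29*(-1/19))² = (0 - 29/19)² = (-29/19)² = 841/361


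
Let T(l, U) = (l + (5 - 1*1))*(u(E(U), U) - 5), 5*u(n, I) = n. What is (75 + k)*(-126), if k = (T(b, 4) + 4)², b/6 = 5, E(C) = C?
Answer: -60922386/25 ≈ -2.4369e+6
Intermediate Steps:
b = 30 (b = 6*5 = 30)
u(n, I) = n/5
T(l, U) = (-5 + U/5)*(4 + l) (T(l, U) = (l + (5 - 1*1))*(U/5 - 5) = (l + (5 - 1))*(-5 + U/5) = (l + 4)*(-5 + U/5) = (4 + l)*(-5 + U/5) = (-5 + U/5)*(4 + l))
k = 481636/25 (k = ((-20 - 5*30 + (⅘)*4 + (⅕)*4*30) + 4)² = ((-20 - 150 + 16/5 + 24) + 4)² = (-714/5 + 4)² = (-694/5)² = 481636/25 ≈ 19265.)
(75 + k)*(-126) = (75 + 481636/25)*(-126) = (483511/25)*(-126) = -60922386/25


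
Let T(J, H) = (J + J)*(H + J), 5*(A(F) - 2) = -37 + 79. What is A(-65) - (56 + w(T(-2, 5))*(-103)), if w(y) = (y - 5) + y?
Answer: -15163/5 ≈ -3032.6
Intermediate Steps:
A(F) = 52/5 (A(F) = 2 + (-37 + 79)/5 = 2 + (1/5)*42 = 2 + 42/5 = 52/5)
T(J, H) = 2*J*(H + J) (T(J, H) = (2*J)*(H + J) = 2*J*(H + J))
w(y) = -5 + 2*y (w(y) = (-5 + y) + y = -5 + 2*y)
A(-65) - (56 + w(T(-2, 5))*(-103)) = 52/5 - (56 + (-5 + 2*(2*(-2)*(5 - 2)))*(-103)) = 52/5 - (56 + (-5 + 2*(2*(-2)*3))*(-103)) = 52/5 - (56 + (-5 + 2*(-12))*(-103)) = 52/5 - (56 + (-5 - 24)*(-103)) = 52/5 - (56 - 29*(-103)) = 52/5 - (56 + 2987) = 52/5 - 1*3043 = 52/5 - 3043 = -15163/5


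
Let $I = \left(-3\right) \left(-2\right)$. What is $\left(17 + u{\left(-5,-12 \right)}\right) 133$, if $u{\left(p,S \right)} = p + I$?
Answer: $2394$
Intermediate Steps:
$I = 6$
$u{\left(p,S \right)} = 6 + p$ ($u{\left(p,S \right)} = p + 6 = 6 + p$)
$\left(17 + u{\left(-5,-12 \right)}\right) 133 = \left(17 + \left(6 - 5\right)\right) 133 = \left(17 + 1\right) 133 = 18 \cdot 133 = 2394$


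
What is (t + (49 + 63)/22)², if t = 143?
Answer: 2653641/121 ≈ 21931.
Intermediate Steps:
(t + (49 + 63)/22)² = (143 + (49 + 63)/22)² = (143 + 112*(1/22))² = (143 + 56/11)² = (1629/11)² = 2653641/121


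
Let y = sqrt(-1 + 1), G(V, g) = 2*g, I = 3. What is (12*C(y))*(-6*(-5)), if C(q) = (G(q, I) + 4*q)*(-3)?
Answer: -6480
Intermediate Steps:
y = 0 (y = sqrt(0) = 0)
C(q) = -18 - 12*q (C(q) = (2*3 + 4*q)*(-3) = (6 + 4*q)*(-3) = -18 - 12*q)
(12*C(y))*(-6*(-5)) = (12*(-18 - 12*0))*(-6*(-5)) = (12*(-18 + 0))*30 = (12*(-18))*30 = -216*30 = -6480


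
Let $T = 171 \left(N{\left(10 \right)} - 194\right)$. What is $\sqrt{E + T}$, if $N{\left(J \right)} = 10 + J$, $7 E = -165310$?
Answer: $\frac{2 i \sqrt{653779}}{7} \approx 231.02 i$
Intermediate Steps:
$E = - \frac{165310}{7}$ ($E = \frac{1}{7} \left(-165310\right) = - \frac{165310}{7} \approx -23616.0$)
$T = -29754$ ($T = 171 \left(\left(10 + 10\right) - 194\right) = 171 \left(20 - 194\right) = 171 \left(-174\right) = -29754$)
$\sqrt{E + T} = \sqrt{- \frac{165310}{7} - 29754} = \sqrt{- \frac{373588}{7}} = \frac{2 i \sqrt{653779}}{7}$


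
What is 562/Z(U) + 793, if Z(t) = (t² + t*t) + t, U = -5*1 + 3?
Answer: 2660/3 ≈ 886.67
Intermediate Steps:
U = -2 (U = -5 + 3 = -2)
Z(t) = t + 2*t² (Z(t) = (t² + t²) + t = 2*t² + t = t + 2*t²)
562/Z(U) + 793 = 562/((-2*(1 + 2*(-2)))) + 793 = 562/((-2*(1 - 4))) + 793 = 562/((-2*(-3))) + 793 = 562/6 + 793 = 562*(⅙) + 793 = 281/3 + 793 = 2660/3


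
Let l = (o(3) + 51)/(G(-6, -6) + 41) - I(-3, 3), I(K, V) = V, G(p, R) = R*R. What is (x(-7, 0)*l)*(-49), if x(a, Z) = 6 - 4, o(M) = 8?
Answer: 2408/11 ≈ 218.91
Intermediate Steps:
G(p, R) = R**2
x(a, Z) = 2
l = -172/77 (l = (8 + 51)/((-6)**2 + 41) - 1*3 = 59/(36 + 41) - 3 = 59/77 - 3 = -172/77 ≈ -2.2338)
(x(-7, 0)*l)*(-49) = (2*(-172/77))*(-49) = -344/77*(-49) = 2408/11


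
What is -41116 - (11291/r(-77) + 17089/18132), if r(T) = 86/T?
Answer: -24175849381/779676 ≈ -31008.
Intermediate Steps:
-41116 - (11291/r(-77) + 17089/18132) = -41116 - (11291/((86/(-77))) + 17089/18132) = -41116 - (11291/((86*(-1/77))) + 17089*(1/18132)) = -41116 - (11291/(-86/77) + 17089/18132) = -41116 - (11291*(-77/86) + 17089/18132) = -41116 - (-869407/86 + 17089/18132) = -41116 - 1*(-7881309035/779676) = -41116 + 7881309035/779676 = -24175849381/779676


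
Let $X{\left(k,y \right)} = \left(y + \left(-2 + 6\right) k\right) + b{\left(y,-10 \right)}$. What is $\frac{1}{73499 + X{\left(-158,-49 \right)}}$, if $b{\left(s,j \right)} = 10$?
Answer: $\frac{1}{72828} \approx 1.3731 \cdot 10^{-5}$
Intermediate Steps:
$X{\left(k,y \right)} = 10 + y + 4 k$ ($X{\left(k,y \right)} = \left(y + \left(-2 + 6\right) k\right) + 10 = \left(y + 4 k\right) + 10 = 10 + y + 4 k$)
$\frac{1}{73499 + X{\left(-158,-49 \right)}} = \frac{1}{73499 + \left(10 - 49 + 4 \left(-158\right)\right)} = \frac{1}{73499 - 671} = \frac{1}{72828}$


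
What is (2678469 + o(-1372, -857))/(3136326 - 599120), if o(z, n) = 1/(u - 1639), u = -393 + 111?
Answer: 2572669474/2436986363 ≈ 1.0557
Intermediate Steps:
u = -282
o(z, n) = -1/1921 (o(z, n) = 1/(-282 - 1639) = 1/(-1921) = -1/1921)
(2678469 + o(-1372, -857))/(3136326 - 599120) = (2678469 - 1/1921)/(3136326 - 599120) = (5145338948/1921)/2537206 = (5145338948/1921)*(1/2537206) = 2572669474/2436986363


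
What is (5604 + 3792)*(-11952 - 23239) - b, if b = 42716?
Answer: -330697352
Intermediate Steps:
(5604 + 3792)*(-11952 - 23239) - b = (5604 + 3792)*(-11952 - 23239) - 1*42716 = 9396*(-35191) - 42716 = -330654636 - 42716 = -330697352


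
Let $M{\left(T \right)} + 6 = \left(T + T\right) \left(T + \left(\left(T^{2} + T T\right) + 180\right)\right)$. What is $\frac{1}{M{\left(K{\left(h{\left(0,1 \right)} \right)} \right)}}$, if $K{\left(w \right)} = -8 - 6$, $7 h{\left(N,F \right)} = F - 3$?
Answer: $- \frac{1}{15630} \approx -6.398 \cdot 10^{-5}$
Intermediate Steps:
$h{\left(N,F \right)} = - \frac{3}{7} + \frac{F}{7}$ ($h{\left(N,F \right)} = \frac{F - 3}{7} = \frac{-3 + F}{7} = - \frac{3}{7} + \frac{F}{7}$)
$K{\left(w \right)} = -14$
$M{\left(T \right)} = -6 + 2 T \left(180 + T + 2 T^{2}\right)$ ($M{\left(T \right)} = -6 + \left(T + T\right) \left(T + \left(\left(T^{2} + T T\right) + 180\right)\right) = -6 + 2 T \left(T + \left(\left(T^{2} + T^{2}\right) + 180\right)\right) = -6 + 2 T \left(T + \left(2 T^{2} + 180\right)\right) = -6 + 2 T \left(T + \left(180 + 2 T^{2}\right)\right) = -6 + 2 T \left(180 + T + 2 T^{2}\right)$)
$\frac{1}{M{\left(K{\left(h{\left(0,1 \right)} \right)} \right)}} = \frac{1}{-6 + 2 \left(-14\right)^{2} + 4 \left(-14\right)^{3} + 360 \left(-14\right)} = \frac{1}{-6 + 2 \cdot 196 + 4 \left(-2744\right) - 5040} = \frac{1}{-6 + 392 - 10976 - 5040} = \frac{1}{-15630} = - \frac{1}{15630}$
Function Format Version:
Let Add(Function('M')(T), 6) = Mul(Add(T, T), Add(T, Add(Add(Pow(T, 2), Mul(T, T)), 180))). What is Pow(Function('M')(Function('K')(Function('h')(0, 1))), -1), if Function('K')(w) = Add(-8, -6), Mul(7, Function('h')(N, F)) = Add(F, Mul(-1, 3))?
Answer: Rational(-1, 15630) ≈ -6.3980e-5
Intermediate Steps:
Function('h')(N, F) = Add(Rational(-3, 7), Mul(Rational(1, 7), F)) (Function('h')(N, F) = Mul(Rational(1, 7), Add(F, Mul(-1, 3))) = Mul(Rational(1, 7), Add(F, -3)) = Mul(Rational(1, 7), Add(-3, F)) = Add(Rational(-3, 7), Mul(Rational(1, 7), F)))
Function('K')(w) = -14
Function('M')(T) = Add(-6, Mul(2, T, Add(180, T, Mul(2, Pow(T, 2))))) (Function('M')(T) = Add(-6, Mul(Add(T, T), Add(T, Add(Add(Pow(T, 2), Mul(T, T)), 180)))) = Add(-6, Mul(Mul(2, T), Add(T, Add(Add(Pow(T, 2), Pow(T, 2)), 180)))) = Add(-6, Mul(Mul(2, T), Add(T, Add(Mul(2, Pow(T, 2)), 180)))) = Add(-6, Mul(Mul(2, T), Add(T, Add(180, Mul(2, Pow(T, 2)))))) = Add(-6, Mul(Mul(2, T), Add(180, T, Mul(2, Pow(T, 2))))) = Add(-6, Mul(2, T, Add(180, T, Mul(2, Pow(T, 2))))))
Pow(Function('M')(Function('K')(Function('h')(0, 1))), -1) = Pow(Add(-6, Mul(2, Pow(-14, 2)), Mul(4, Pow(-14, 3)), Mul(360, -14)), -1) = Pow(Add(-6, Mul(2, 196), Mul(4, -2744), -5040), -1) = Pow(Add(-6, 392, -10976, -5040), -1) = Pow(-15630, -1) = Rational(-1, 15630)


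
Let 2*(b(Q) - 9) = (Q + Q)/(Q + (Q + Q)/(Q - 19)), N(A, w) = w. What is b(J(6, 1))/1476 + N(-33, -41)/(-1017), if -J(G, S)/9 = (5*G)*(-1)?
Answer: 496709/10549341 ≈ 0.047084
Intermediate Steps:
J(G, S) = 45*G (J(G, S) = -9*5*G*(-1) = -(-45)*G = 45*G)
b(Q) = 9 + Q/(Q + 2*Q/(-19 + Q)) (b(Q) = 9 + ((Q + Q)/(Q + (Q + Q)/(Q - 19)))/2 = 9 + ((2*Q)/(Q + (2*Q)/(-19 + Q)))/2 = 9 + ((2*Q)/(Q + 2*Q/(-19 + Q)))/2 = 9 + (2*Q/(Q + 2*Q/(-19 + Q)))/2 = 9 + Q/(Q + 2*Q/(-19 + Q)))
b(J(6, 1))/1476 + N(-33, -41)/(-1017) = (2*(-86 + 5*(45*6))/(-17 + 45*6))/1476 - 41/(-1017) = (2*(-86 + 5*270)/(-17 + 270))*(1/1476) - 41*(-1/1017) = (2*(-86 + 1350)/253)*(1/1476) + 41/1017 = (2*(1/253)*1264)*(1/1476) + 41/1017 = (2528/253)*(1/1476) + 41/1017 = 632/93357 + 41/1017 = 496709/10549341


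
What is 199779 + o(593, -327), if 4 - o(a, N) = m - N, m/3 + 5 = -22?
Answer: 199537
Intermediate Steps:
m = -81 (m = -15 + 3*(-22) = -15 - 66 = -81)
o(a, N) = 85 + N (o(a, N) = 4 - (-81 - N) = 4 + (81 + N) = 85 + N)
199779 + o(593, -327) = 199779 + (85 - 327) = 199779 - 242 = 199537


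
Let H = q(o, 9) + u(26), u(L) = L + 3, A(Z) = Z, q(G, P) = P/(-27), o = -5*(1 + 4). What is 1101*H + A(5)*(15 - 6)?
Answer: 31607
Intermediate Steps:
o = -25 (o = -5*5 = -25)
q(G, P) = -P/27 (q(G, P) = P*(-1/27) = -P/27)
u(L) = 3 + L
H = 86/3 (H = -1/27*9 + (3 + 26) = -⅓ + 29 = 86/3 ≈ 28.667)
1101*H + A(5)*(15 - 6) = 1101*(86/3) + 5*(15 - 6) = 31562 + 5*9 = 31562 + 45 = 31607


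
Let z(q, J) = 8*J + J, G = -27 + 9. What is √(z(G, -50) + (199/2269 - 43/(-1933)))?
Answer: 2*I*√2163610585701358/4385977 ≈ 21.211*I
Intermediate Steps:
G = -18
z(q, J) = 9*J
√(z(G, -50) + (199/2269 - 43/(-1933))) = √(9*(-50) + (199/2269 - 43/(-1933))) = √(-450 + (199*(1/2269) - 43*(-1/1933))) = √(-450 + (199/2269 + 43/1933)) = √(-450 + 482234/4385977) = √(-1973207416/4385977) = 2*I*√2163610585701358/4385977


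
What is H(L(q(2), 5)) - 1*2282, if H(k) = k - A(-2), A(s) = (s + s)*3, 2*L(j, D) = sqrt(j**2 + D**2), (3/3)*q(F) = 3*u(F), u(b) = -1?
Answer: -2270 + sqrt(34)/2 ≈ -2267.1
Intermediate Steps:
q(F) = -3 (q(F) = 3*(-1) = -3)
L(j, D) = sqrt(D**2 + j**2)/2 (L(j, D) = sqrt(j**2 + D**2)/2 = sqrt(D**2 + j**2)/2)
A(s) = 6*s (A(s) = (2*s)*3 = 6*s)
H(k) = 12 + k (H(k) = k - 6*(-2) = k - 1*(-12) = k + 12 = 12 + k)
H(L(q(2), 5)) - 1*2282 = (12 + sqrt(5**2 + (-3)**2)/2) - 1*2282 = (12 + sqrt(25 + 9)/2) - 2282 = (12 + sqrt(34)/2) - 2282 = -2270 + sqrt(34)/2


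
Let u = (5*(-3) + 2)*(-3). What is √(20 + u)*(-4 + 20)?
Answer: 16*√59 ≈ 122.90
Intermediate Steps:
u = 39 (u = (-15 + 2)*(-3) = -13*(-3) = 39)
√(20 + u)*(-4 + 20) = √(20 + 39)*(-4 + 20) = √59*16 = 16*√59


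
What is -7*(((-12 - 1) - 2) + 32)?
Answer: -119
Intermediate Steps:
-7*(((-12 - 1) - 2) + 32) = -7*((-13 - 2) + 32) = -7*(-15 + 32) = -7*17 = -119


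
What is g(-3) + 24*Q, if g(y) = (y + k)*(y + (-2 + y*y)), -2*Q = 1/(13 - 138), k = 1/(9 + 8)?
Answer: -24796/2125 ≈ -11.669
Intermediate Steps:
k = 1/17 ≈ 0.058824
Q = 1/250 (Q = -1/(2*(13 - 138)) = -½/(-125) = -½*(-1/125) = 1/250 ≈ 0.0040000)
g(y) = (1/17 + y)*(-2 + y + y²) (g(y) = (y + 1/17)*(y + (-2 + y*y)) = (1/17 + y)*(y + (-2 + y²)) = (1/17 + y)*(-2 + y + y²))
g(-3) + 24*Q = (-2/17 + (-3)³ - 33/17*(-3) + (18/17)*(-3)²) + 24*(1/250) = (-2/17 - 27 + 99/17 + (18/17)*9) + 12/125 = (-2/17 - 27 + 99/17 + 162/17) + 12/125 = -200/17 + 12/125 = -24796/2125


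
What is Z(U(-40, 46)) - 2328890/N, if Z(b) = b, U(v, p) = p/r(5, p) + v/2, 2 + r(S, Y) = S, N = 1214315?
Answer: -4797416/728589 ≈ -6.5845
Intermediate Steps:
r(S, Y) = -2 + S
U(v, p) = v/2 + p/3 (U(v, p) = p/(-2 + 5) + v/2 = p/3 + v*(½) = p*(⅓) + v/2 = p/3 + v/2 = v/2 + p/3)
Z(U(-40, 46)) - 2328890/N = ((½)*(-40) + (⅓)*46) - 2328890/1214315 = (-20 + 46/3) - 2328890/1214315 = -14/3 - 1*465778/242863 = -14/3 - 465778/242863 = -4797416/728589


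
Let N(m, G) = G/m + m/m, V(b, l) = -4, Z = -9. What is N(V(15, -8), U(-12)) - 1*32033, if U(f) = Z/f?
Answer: -512515/16 ≈ -32032.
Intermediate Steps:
U(f) = -9/f
N(m, G) = 1 + G/m (N(m, G) = G/m + 1 = 1 + G/m)
N(V(15, -8), U(-12)) - 1*32033 = (-9/(-12) - 4)/(-4) - 1*32033 = -(-9*(-1/12) - 4)/4 - 32033 = -(¾ - 4)/4 - 32033 = -¼*(-13/4) - 32033 = 13/16 - 32033 = -512515/16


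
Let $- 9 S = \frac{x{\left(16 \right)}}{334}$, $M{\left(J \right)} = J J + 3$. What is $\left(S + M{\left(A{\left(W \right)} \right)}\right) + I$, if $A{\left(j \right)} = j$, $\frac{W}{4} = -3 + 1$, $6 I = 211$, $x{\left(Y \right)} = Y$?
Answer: $\frac{307097}{3006} \approx 102.16$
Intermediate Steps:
$I = \frac{211}{6}$ ($I = \frac{1}{6} \cdot 211 = \frac{211}{6} \approx 35.167$)
$W = -8$ ($W = 4 \left(-3 + 1\right) = 4 \left(-2\right) = -8$)
$M{\left(J \right)} = 3 + J^{2}$ ($M{\left(J \right)} = J^{2} + 3 = 3 + J^{2}$)
$S = - \frac{8}{1503}$ ($S = - \frac{16 \cdot \frac{1}{334}}{9} = \left(- \frac{1}{9}\right) \frac{8}{167} = - \frac{8}{1503} \approx -0.0053227$)
$\left(S + M{\left(A{\left(W \right)} \right)}\right) + I = \left(- \frac{8}{1503} + \left(3 + \left(-8\right)^{2}\right)\right) + \frac{211}{6} = \left(- \frac{8}{1503} + \left(3 + 64\right)\right) + \frac{211}{6} = \left(- \frac{8}{1503} + 67\right) + \frac{211}{6} = \frac{100693}{1503} + \frac{211}{6} = \frac{307097}{3006}$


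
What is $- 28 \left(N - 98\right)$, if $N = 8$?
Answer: $2520$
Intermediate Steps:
$- 28 \left(N - 98\right) = - 28 \left(8 - 98\right) = \left(-28\right) \left(-90\right) = 2520$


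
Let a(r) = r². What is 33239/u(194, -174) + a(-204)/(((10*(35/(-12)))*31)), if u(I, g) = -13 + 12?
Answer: -180571271/5425 ≈ -33285.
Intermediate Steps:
u(I, g) = -1
33239/u(194, -174) + a(-204)/(((10*(35/(-12)))*31)) = 33239/(-1) + (-204)²/(((10*(35/(-12)))*31)) = 33239*(-1) + 41616/(((10*(35*(-1/12)))*31)) = -33239 + 41616/(((10*(-35/12))*31)) = -33239 + 41616/((-175/6*31)) = -33239 + 41616/(-5425/6) = -33239 + 41616*(-6/5425) = -33239 - 249696/5425 = -180571271/5425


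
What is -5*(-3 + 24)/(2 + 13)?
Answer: -7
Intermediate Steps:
-5*(-3 + 24)/(2 + 13) = -105/15 = -5*7/5 = -7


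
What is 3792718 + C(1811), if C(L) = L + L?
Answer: 3796340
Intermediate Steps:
C(L) = 2*L
3792718 + C(1811) = 3792718 + 2*1811 = 3792718 + 3622 = 3796340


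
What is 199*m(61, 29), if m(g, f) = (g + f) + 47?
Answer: 27263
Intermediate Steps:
m(g, f) = 47 + f + g (m(g, f) = (f + g) + 47 = 47 + f + g)
199*m(61, 29) = 199*(47 + 29 + 61) = 199*137 = 27263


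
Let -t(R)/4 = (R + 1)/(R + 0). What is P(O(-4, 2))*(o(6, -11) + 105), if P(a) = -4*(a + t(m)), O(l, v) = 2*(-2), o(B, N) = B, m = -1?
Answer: 1776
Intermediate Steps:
t(R) = -4*(1 + R)/R (t(R) = -4*(R + 1)/(R + 0) = -4*(1 + R)/R)
O(l, v) = -4
P(a) = -4*a (P(a) = -4*(a + (-4 - 4/(-1))) = -4*(a + (-4 - 4*(-1))) = -4*(a + (-4 + 4)) = -4*(a + 0) = -4*a)
P(O(-4, 2))*(o(6, -11) + 105) = (-4*(-4))*(6 + 105) = 16*111 = 1776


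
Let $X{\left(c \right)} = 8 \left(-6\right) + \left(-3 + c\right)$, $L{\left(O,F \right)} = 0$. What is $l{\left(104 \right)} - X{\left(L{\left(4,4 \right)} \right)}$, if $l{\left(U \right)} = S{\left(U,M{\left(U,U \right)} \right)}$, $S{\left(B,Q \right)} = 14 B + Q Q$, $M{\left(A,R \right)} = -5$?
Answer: $1532$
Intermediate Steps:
$S{\left(B,Q \right)} = Q^{2} + 14 B$ ($S{\left(B,Q \right)} = 14 B + Q^{2} = Q^{2} + 14 B$)
$l{\left(U \right)} = 25 + 14 U$ ($l{\left(U \right)} = \left(-5\right)^{2} + 14 U = 25 + 14 U$)
$X{\left(c \right)} = -51 + c$ ($X{\left(c \right)} = -48 + \left(-3 + c\right) = -51 + c$)
$l{\left(104 \right)} - X{\left(L{\left(4,4 \right)} \right)} = \left(25 + 14 \cdot 104\right) - \left(-51 + 0\right) = \left(25 + 1456\right) - -51 = 1481 + 51 = 1532$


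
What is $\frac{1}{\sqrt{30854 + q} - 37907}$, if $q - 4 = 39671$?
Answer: $- \frac{37907}{1436870120} - \frac{\sqrt{70529}}{1436870120} \approx -2.6566 \cdot 10^{-5}$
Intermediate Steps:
$q = 39675$ ($q = 4 + 39671 = 39675$)
$\frac{1}{\sqrt{30854 + q} - 37907} = \frac{1}{\sqrt{30854 + 39675} - 37907} = \frac{1}{\sqrt{70529} - 37907} = \frac{1}{-37907 + \sqrt{70529}}$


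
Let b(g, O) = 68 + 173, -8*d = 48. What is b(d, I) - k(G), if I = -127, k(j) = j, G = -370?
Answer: 611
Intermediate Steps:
d = -6 (d = -1/8*48 = -6)
b(g, O) = 241
b(d, I) - k(G) = 241 - 1*(-370) = 241 + 370 = 611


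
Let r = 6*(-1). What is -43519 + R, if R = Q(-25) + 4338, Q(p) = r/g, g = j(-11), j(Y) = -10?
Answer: -195902/5 ≈ -39180.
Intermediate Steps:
r = -6
g = -10
Q(p) = ⅗ (Q(p) = -6/(-10) = -6*(-⅒) = ⅗)
R = 21693/5 (R = ⅗ + 4338 = 21693/5 ≈ 4338.6)
-43519 + R = -43519 + 21693/5 = -195902/5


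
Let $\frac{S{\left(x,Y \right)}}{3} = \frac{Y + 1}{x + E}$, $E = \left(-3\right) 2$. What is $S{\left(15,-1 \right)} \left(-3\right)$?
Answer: $0$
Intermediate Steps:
$E = -6$
$S{\left(x,Y \right)} = \frac{3 \left(1 + Y\right)}{-6 + x}$ ($S{\left(x,Y \right)} = 3 \frac{Y + 1}{x - 6} = 3 \frac{1 + Y}{-6 + x} = \frac{3 \left(1 + Y\right)}{-6 + x}$)
$S{\left(15,-1 \right)} \left(-3\right) = \frac{3 \left(1 - 1\right)}{-6 + 15} \left(-3\right) = 3 \cdot \frac{1}{9} \cdot 0 \left(-3\right) = 0 \left(-3\right) = 0$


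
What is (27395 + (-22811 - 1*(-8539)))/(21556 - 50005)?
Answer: -13123/28449 ≈ -0.46128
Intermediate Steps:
(27395 + (-22811 - 1*(-8539)))/(21556 - 50005) = (27395 + (-22811 + 8539))/(-28449) = (27395 - 14272)*(-1/28449) = 13123*(-1/28449) = -13123/28449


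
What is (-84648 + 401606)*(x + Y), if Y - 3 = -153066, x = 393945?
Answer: 76349476956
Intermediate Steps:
Y = -153063 (Y = 3 - 153066 = -153063)
(-84648 + 401606)*(x + Y) = (-84648 + 401606)*(393945 - 153063) = 316958*240882 = 76349476956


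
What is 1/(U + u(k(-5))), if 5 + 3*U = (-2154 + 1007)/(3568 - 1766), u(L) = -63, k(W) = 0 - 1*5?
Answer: -5406/350735 ≈ -0.015413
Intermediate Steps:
k(W) = -5 (k(W) = 0 - 5 = -5)
U = -10157/5406 (U = -5/3 + ((-2154 + 1007)/(3568 - 1766))/3 = -5/3 + (-1147/1802)/3 = -5/3 + (-1147*1/1802)/3 = -5/3 + (⅓)*(-1147/1802) = -5/3 - 1147/5406 = -10157/5406 ≈ -1.8788)
1/(U + u(k(-5))) = 1/(-10157/5406 - 63) = 1/(-350735/5406) = -5406/350735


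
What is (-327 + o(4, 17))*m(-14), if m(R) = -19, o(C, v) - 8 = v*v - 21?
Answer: 969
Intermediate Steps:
o(C, v) = -13 + v² (o(C, v) = 8 + (v*v - 21) = 8 + (v² - 21) = 8 + (-21 + v²) = -13 + v²)
(-327 + o(4, 17))*m(-14) = (-327 + (-13 + 17²))*(-19) = (-327 + (-13 + 289))*(-19) = (-327 + 276)*(-19) = -51*(-19) = 969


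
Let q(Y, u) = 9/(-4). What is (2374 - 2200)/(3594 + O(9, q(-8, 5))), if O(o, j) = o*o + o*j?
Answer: 232/4873 ≈ 0.047609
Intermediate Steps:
q(Y, u) = -9/4 (q(Y, u) = 9*(-¼) = -9/4)
O(o, j) = o² + j*o
(2374 - 2200)/(3594 + O(9, q(-8, 5))) = (2374 - 2200)/(3594 + 9*(-9/4 + 9)) = 174/(3594 + 9*(27/4)) = 174/(3594 + 243/4) = 174/(14619/4) = 174*(4/14619) = 232/4873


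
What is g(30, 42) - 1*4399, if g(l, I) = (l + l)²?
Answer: -799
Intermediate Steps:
g(l, I) = 4*l² (g(l, I) = (2*l)² = 4*l²)
g(30, 42) - 1*4399 = 4*30² - 1*4399 = 4*900 - 4399 = 3600 - 4399 = -799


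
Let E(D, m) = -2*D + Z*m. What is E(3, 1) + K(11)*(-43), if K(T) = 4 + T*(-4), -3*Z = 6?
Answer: 1712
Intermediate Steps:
Z = -2 (Z = -1/3*6 = -2)
K(T) = 4 - 4*T
E(D, m) = -2*D - 2*m
E(3, 1) + K(11)*(-43) = (-2*3 - 2*1) + (4 - 4*11)*(-43) = (-6 - 2) + (4 - 44)*(-43) = -8 - 40*(-43) = -8 + 1720 = 1712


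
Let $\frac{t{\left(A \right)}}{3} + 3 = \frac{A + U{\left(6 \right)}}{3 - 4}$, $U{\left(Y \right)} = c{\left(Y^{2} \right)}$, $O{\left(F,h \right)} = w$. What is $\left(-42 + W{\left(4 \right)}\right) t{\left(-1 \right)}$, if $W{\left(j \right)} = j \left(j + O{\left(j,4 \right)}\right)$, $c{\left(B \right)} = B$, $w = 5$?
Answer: $684$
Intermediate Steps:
$O{\left(F,h \right)} = 5$
$U{\left(Y \right)} = Y^{2}$
$W{\left(j \right)} = j \left(5 + j\right)$ ($W{\left(j \right)} = j \left(j + 5\right) = j \left(5 + j\right)$)
$t{\left(A \right)} = -117 - 3 A$ ($t{\left(A \right)} = -9 + 3 \frac{A + 6^{2}}{3 - 4} = -9 + 3 \frac{A + 36}{-1} = -9 + 3 \left(36 + A\right) \left(-1\right) = -9 + 3 \left(-36 - A\right) = -9 - \left(108 + 3 A\right) = -117 - 3 A$)
$\left(-42 + W{\left(4 \right)}\right) t{\left(-1 \right)} = \left(-42 + 4 \left(5 + 4\right)\right) \left(-117 - -3\right) = \left(-42 + 4 \cdot 9\right) \left(-117 + 3\right) = \left(-42 + 36\right) \left(-114\right) = \left(-6\right) \left(-114\right) = 684$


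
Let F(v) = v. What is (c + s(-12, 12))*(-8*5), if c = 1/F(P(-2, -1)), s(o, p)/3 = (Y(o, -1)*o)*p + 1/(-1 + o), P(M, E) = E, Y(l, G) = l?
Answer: -2695040/13 ≈ -2.0731e+5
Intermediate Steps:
s(o, p) = 3/(-1 + o) + 3*p*o² (s(o, p) = 3*((o*o)*p + 1/(-1 + o)) = 3*(o²*p + 1/(-1 + o)) = 3*(p*o² + 1/(-1 + o)) = 3*(1/(-1 + o) + p*o²) = 3/(-1 + o) + 3*p*o²)
c = -1 (c = 1/(-1) = -1)
(c + s(-12, 12))*(-8*5) = (-1 + 3*(1 + 12*(-12)³ - 1*12*(-12)²)/(-1 - 12))*(-8*5) = (-1 + 3*(1 + 12*(-1728) - 1*12*144)/(-13))*(-40) = (-1 + 3*(-1/13)*(1 - 20736 - 1728))*(-40) = (-1 + 3*(-1/13)*(-22463))*(-40) = (-1 + 67389/13)*(-40) = (67376/13)*(-40) = -2695040/13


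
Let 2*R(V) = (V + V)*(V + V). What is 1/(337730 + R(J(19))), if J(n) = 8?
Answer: 1/337858 ≈ 2.9598e-6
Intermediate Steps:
R(V) = 2*V² (R(V) = ((V + V)*(V + V))/2 = ((2*V)*(2*V))/2 = (4*V²)/2 = 2*V²)
1/(337730 + R(J(19))) = 1/(337730 + 2*8²) = 1/(337730 + 2*64) = 1/(337730 + 128) = 1/337858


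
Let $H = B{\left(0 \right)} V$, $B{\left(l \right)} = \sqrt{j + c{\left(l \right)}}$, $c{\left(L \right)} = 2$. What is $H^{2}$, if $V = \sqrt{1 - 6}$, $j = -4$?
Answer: $10$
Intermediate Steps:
$B{\left(l \right)} = i \sqrt{2}$ ($B{\left(l \right)} = \sqrt{-4 + 2} = \sqrt{-2} = i \sqrt{2}$)
$V = i \sqrt{5}$ ($V = \sqrt{-5} = i \sqrt{5} \approx 2.2361 i$)
$H = - \sqrt{10}$ ($H = i \sqrt{2} i \sqrt{5} = - \sqrt{10} \approx -3.1623$)
$H^{2} = \left(- \sqrt{10}\right)^{2} = 10$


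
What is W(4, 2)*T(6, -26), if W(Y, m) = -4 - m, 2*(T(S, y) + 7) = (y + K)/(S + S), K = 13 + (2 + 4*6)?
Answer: 155/4 ≈ 38.750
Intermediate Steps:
K = 39 (K = 13 + (2 + 24) = 13 + 26 = 39)
T(S, y) = -7 + (39 + y)/(4*S) (T(S, y) = -7 + ((y + 39)/(S + S))/2 = -7 + ((39 + y)/((2*S)))/2 = -7 + ((39 + y)*(1/(2*S)))/2 = -7 + ((39 + y)/(2*S))/2 = -7 + (39 + y)/(4*S))
W(4, 2)*T(6, -26) = (-4 - 1*2)*((¼)*(39 - 26 - 28*6)/6) = (-4 - 2)*((¼)*(⅙)*(39 - 26 - 168)) = -3*(-155)/(2*6) = -6*(-155/24) = 155/4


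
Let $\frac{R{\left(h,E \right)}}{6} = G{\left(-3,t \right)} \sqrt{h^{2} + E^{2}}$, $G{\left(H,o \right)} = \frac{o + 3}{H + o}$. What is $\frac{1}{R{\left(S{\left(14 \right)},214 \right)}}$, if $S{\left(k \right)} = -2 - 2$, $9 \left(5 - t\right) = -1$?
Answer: $\frac{19 \sqrt{11453}}{10032828} \approx 0.00020267$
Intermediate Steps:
$t = \frac{46}{9}$ ($t = 5 - - \frac{1}{9} = 5 + \frac{1}{9} = \frac{46}{9} \approx 5.1111$)
$G{\left(H,o \right)} = \frac{3 + o}{H + o}$
$S{\left(k \right)} = -4$ ($S{\left(k \right)} = -2 - 2 = -4$)
$R{\left(h,E \right)} = \frac{438 \sqrt{E^{2} + h^{2}}}{19}$ ($R{\left(h,E \right)} = 6 \frac{3 + \frac{46}{9}}{-3 + \frac{46}{9}} \sqrt{h^{2} + E^{2}} = 6 \frac{1}{\frac{19}{9}} \cdot \frac{73}{9} \sqrt{E^{2} + h^{2}} = 6 \cdot \frac{9}{19} \cdot \frac{73}{9} \sqrt{E^{2} + h^{2}} = 6 \frac{73 \sqrt{E^{2} + h^{2}}}{19} = \frac{438 \sqrt{E^{2} + h^{2}}}{19}$)
$\frac{1}{R{\left(S{\left(14 \right)},214 \right)}} = \frac{1}{\frac{438}{19} \sqrt{214^{2} + \left(-4\right)^{2}}} = \frac{1}{\frac{438}{19} \sqrt{45796 + 16}} = \frac{1}{\frac{438}{19} \sqrt{45812}} = \frac{1}{\frac{438}{19} \cdot 2 \sqrt{11453}} = \frac{1}{\frac{876}{19} \sqrt{11453}} = \frac{19 \sqrt{11453}}{10032828}$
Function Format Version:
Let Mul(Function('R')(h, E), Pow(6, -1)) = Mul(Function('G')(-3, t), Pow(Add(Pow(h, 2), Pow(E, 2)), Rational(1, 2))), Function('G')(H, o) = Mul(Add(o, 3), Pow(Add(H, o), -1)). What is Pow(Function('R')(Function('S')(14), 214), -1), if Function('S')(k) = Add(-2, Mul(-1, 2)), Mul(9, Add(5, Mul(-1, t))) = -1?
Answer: Mul(Rational(19, 10032828), Pow(11453, Rational(1, 2))) ≈ 0.00020267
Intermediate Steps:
t = Rational(46, 9) (t = Add(5, Mul(Rational(-1, 9), -1)) = Add(5, Rational(1, 9)) = Rational(46, 9) ≈ 5.1111)
Function('G')(H, o) = Mul(Pow(Add(H, o), -1), Add(3, o)) (Function('G')(H, o) = Mul(Add(3, o), Pow(Add(H, o), -1)) = Mul(Pow(Add(H, o), -1), Add(3, o)))
Function('S')(k) = -4 (Function('S')(k) = Add(-2, -2) = -4)
Function('R')(h, E) = Mul(Rational(438, 19), Pow(Add(Pow(E, 2), Pow(h, 2)), Rational(1, 2))) (Function('R')(h, E) = Mul(6, Mul(Mul(Pow(Add(-3, Rational(46, 9)), -1), Add(3, Rational(46, 9))), Pow(Add(Pow(h, 2), Pow(E, 2)), Rational(1, 2)))) = Mul(6, Mul(Mul(Pow(Rational(19, 9), -1), Rational(73, 9)), Pow(Add(Pow(E, 2), Pow(h, 2)), Rational(1, 2)))) = Mul(6, Mul(Mul(Rational(9, 19), Rational(73, 9)), Pow(Add(Pow(E, 2), Pow(h, 2)), Rational(1, 2)))) = Mul(6, Mul(Rational(73, 19), Pow(Add(Pow(E, 2), Pow(h, 2)), Rational(1, 2)))) = Mul(Rational(438, 19), Pow(Add(Pow(E, 2), Pow(h, 2)), Rational(1, 2))))
Pow(Function('R')(Function('S')(14), 214), -1) = Pow(Mul(Rational(438, 19), Pow(Add(Pow(214, 2), Pow(-4, 2)), Rational(1, 2))), -1) = Pow(Mul(Rational(438, 19), Pow(Add(45796, 16), Rational(1, 2))), -1) = Pow(Mul(Rational(438, 19), Pow(45812, Rational(1, 2))), -1) = Pow(Mul(Rational(438, 19), Mul(2, Pow(11453, Rational(1, 2)))), -1) = Pow(Mul(Rational(876, 19), Pow(11453, Rational(1, 2))), -1) = Mul(Rational(19, 10032828), Pow(11453, Rational(1, 2)))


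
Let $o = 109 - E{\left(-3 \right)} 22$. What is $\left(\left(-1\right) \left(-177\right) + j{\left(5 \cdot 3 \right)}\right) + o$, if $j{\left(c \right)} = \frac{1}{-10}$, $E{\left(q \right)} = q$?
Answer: $\frac{3519}{10} \approx 351.9$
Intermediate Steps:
$o = 175$ ($o = 109 - \left(-3\right) 22 = 109 - -66 = 109 + 66 = 175$)
$j{\left(c \right)} = - \frac{1}{10}$
$\left(\left(-1\right) \left(-177\right) + j{\left(5 \cdot 3 \right)}\right) + o = \left(\left(-1\right) \left(-177\right) - \frac{1}{10}\right) + 175 = \left(177 - \frac{1}{10}\right) + 175 = \frac{1769}{10} + 175 = \frac{3519}{10}$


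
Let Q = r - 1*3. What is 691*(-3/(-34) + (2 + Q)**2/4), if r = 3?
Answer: 25567/34 ≈ 751.97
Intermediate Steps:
Q = 0 (Q = 3 - 1*3 = 3 - 3 = 0)
691*(-3/(-34) + (2 + Q)**2/4) = 691*(-3/(-34) + (2 + 0)**2/4) = 691*(-3*(-1/34) + 2**2*(1/4)) = 691*(3/34 + 4*(1/4)) = 691*(3/34 + 1) = 691*(37/34) = 25567/34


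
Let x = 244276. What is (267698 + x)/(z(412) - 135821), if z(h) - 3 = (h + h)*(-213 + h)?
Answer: 4491/247 ≈ 18.182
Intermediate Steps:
z(h) = 3 + 2*h*(-213 + h) (z(h) = 3 + (h + h)*(-213 + h) = 3 + (2*h)*(-213 + h) = 3 + 2*h*(-213 + h))
(267698 + x)/(z(412) - 135821) = (267698 + 244276)/((3 - 426*412 + 2*412**2) - 135821) = 511974/((3 - 175512 + 2*169744) - 135821) = 511974/((3 - 175512 + 339488) - 135821) = 511974/(163979 - 135821) = 511974/28158 = 511974*(1/28158) = 4491/247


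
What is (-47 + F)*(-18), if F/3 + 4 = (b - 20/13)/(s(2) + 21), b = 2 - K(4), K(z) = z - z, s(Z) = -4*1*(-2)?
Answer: 400050/377 ≈ 1061.1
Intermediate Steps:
s(Z) = 8 (s(Z) = -4*(-2) = 8)
K(z) = 0
b = 2 (b = 2 - 1*0 = 2 + 0 = 2)
F = -4506/377 (F = -12 + 3*((2 - 20/13)/(8 + 21)) = -12 + 3*((2 - 20*1/13)/29) = -12 + 3*((2 - 20/13)*(1/29)) = -12 + 3*((6/13)*(1/29)) = -12 + 3*(6/377) = -12 + 18/377 = -4506/377 ≈ -11.952)
(-47 + F)*(-18) = (-47 - 4506/377)*(-18) = -22225/377*(-18) = 400050/377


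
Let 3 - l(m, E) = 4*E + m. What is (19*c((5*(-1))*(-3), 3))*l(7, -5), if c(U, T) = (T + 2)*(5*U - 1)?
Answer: 112480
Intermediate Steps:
c(U, T) = (-1 + 5*U)*(2 + T) (c(U, T) = (2 + T)*(-1 + 5*U) = (-1 + 5*U)*(2 + T))
l(m, E) = 3 - m - 4*E (l(m, E) = 3 - (4*E + m) = 3 - (m + 4*E) = 3 + (-m - 4*E) = 3 - m - 4*E)
(19*c((5*(-1))*(-3), 3))*l(7, -5) = (19*(-2 - 1*3 + 10*((5*(-1))*(-3)) + 5*3*((5*(-1))*(-3))))*(3 - 1*7 - 4*(-5)) = (19*(-2 - 3 + 10*(-5*(-3)) + 5*3*(-5*(-3))))*(3 - 7 + 20) = (19*(-2 - 3 + 10*15 + 5*3*15))*16 = (19*(-2 - 3 + 150 + 225))*16 = (19*370)*16 = 7030*16 = 112480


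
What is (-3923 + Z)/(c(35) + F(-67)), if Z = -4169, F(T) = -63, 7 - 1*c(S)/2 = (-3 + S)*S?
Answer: 1156/327 ≈ 3.5352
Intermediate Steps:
c(S) = 14 - 2*S*(-3 + S) (c(S) = 14 - 2*(-3 + S)*S = 14 - 2*S*(-3 + S))
(-3923 + Z)/(c(35) + F(-67)) = (-3923 - 4169)/((14 - 2*35² + 6*35) - 63) = -8092/((14 - 2*1225 + 210) - 63) = -8092/((14 - 2450 + 210) - 63) = -8092/(-2226 - 63) = -8092/(-2289) = -8092*(-1/2289) = 1156/327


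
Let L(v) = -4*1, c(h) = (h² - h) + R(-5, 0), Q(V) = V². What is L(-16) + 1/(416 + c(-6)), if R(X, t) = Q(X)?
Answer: -1931/483 ≈ -3.9979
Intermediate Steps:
R(X, t) = X²
c(h) = 25 + h² - h (c(h) = (h² - h) + (-5)² = (h² - h) + 25 = 25 + h² - h)
L(v) = -4
L(-16) + 1/(416 + c(-6)) = -4 + 1/(416 + (25 + (-6)² - 1*(-6))) = -4 + 1/(416 + (25 + 36 + 6)) = -4 + 1/(416 + 67) = -4 + 1/483 = -1931/483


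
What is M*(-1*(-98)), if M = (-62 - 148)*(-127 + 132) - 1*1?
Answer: -102998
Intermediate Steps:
M = -1051 (M = -210*5 - 1 = -1050 - 1 = -1051)
M*(-1*(-98)) = -(-1051)*(-98) = -1051*98 = -102998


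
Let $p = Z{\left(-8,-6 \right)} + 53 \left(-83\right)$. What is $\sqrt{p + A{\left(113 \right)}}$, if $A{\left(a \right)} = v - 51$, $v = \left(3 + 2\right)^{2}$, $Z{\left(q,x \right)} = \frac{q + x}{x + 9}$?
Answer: $\frac{i \sqrt{39867}}{3} \approx 66.556 i$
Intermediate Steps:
$Z{\left(q,x \right)} = \frac{q + x}{9 + x}$
$p = - \frac{13211}{3}$ ($p = \frac{-8 - 6}{9 - 6} + 53 \left(-83\right) = \frac{1}{3} \left(-14\right) - 4399 = - \frac{14}{3} - 4399 = - \frac{13211}{3} \approx -4403.7$)
$v = 25$ ($v = 5^{2} = 25$)
$A{\left(a \right)} = -26$ ($A{\left(a \right)} = 25 - 51 = -26$)
$\sqrt{p + A{\left(113 \right)}} = \sqrt{- \frac{13211}{3} - 26} = \sqrt{- \frac{13289}{3}} = \frac{i \sqrt{39867}}{3}$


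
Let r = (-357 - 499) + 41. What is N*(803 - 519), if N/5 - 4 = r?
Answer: -1151620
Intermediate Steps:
r = -815 (r = -856 + 41 = -815)
N = -4055 (N = 20 + 5*(-815) = 20 - 4075 = -4055)
N*(803 - 519) = -4055*(803 - 519) = -4055*284 = -1151620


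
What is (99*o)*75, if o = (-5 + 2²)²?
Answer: 7425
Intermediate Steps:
o = 1 (o = (-5 + 4)² = (-1)² = 1)
(99*o)*75 = (99*1)*75 = 99*75 = 7425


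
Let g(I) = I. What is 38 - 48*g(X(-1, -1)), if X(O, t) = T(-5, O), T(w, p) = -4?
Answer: 230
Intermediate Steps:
X(O, t) = -4
38 - 48*g(X(-1, -1)) = 38 - 48*(-4) = 38 + 192 = 230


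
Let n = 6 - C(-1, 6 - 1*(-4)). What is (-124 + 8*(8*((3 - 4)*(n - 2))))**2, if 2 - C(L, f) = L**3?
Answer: 35344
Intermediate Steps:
C(L, f) = 2 - L**3
n = 3 (n = 6 - (2 - 1*(-1)**3) = 6 - (2 - 1*(-1)) = 6 - (2 + 1) = 6 - 1*3 = 6 - 3 = 3)
(-124 + 8*(8*((3 - 4)*(n - 2))))**2 = (-124 + 8*(8*((3 - 4)*(3 - 2))))**2 = (-124 + 8*(8*(-1*1)))**2 = (-124 + 8*(8*(-1)))**2 = (-124 + 8*(-8))**2 = (-124 - 64)**2 = (-188)**2 = 35344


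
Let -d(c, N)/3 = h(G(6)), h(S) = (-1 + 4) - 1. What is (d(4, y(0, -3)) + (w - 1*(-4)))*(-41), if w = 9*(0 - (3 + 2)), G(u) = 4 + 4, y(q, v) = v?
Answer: 1927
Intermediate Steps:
G(u) = 8
h(S) = 2 (h(S) = 3 - 1 = 2)
d(c, N) = -6 (d(c, N) = -3*2 = -6)
w = -45 (w = 9*(0 - 1*5) = 9*(0 - 5) = 9*(-5) = -45)
(d(4, y(0, -3)) + (w - 1*(-4)))*(-41) = (-6 + (-45 - 1*(-4)))*(-41) = (-6 + (-45 + 4))*(-41) = (-6 - 41)*(-41) = -47*(-41) = 1927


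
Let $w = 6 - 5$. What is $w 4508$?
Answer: $4508$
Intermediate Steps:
$w = 1$ ($w = 6 - 5 = 1$)
$w 4508 = 1 \cdot 4508 = 4508$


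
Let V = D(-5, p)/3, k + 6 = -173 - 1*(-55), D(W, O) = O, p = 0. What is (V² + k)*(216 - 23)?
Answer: -23932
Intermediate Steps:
k = -124 (k = -6 + (-173 - 1*(-55)) = -6 + (-173 + 55) = -6 - 118 = -124)
V = 0 (V = 0/3 = (⅓)*0 = 0)
(V² + k)*(216 - 23) = (0² - 124)*(216 - 23) = (0 - 124)*193 = -124*193 = -23932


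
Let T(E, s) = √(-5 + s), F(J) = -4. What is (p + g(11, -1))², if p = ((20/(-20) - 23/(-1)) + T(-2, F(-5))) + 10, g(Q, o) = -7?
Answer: 616 + 150*I ≈ 616.0 + 150.0*I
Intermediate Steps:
p = 32 + 3*I (p = ((20/(-20) - 23/(-1)) + √(-5 - 4)) + 10 = ((20*(-1/20) - 23*(-1)) + √(-9)) + 10 = ((-1 + 23) + 3*I) + 10 = (22 + 3*I) + 10 = 32 + 3*I ≈ 32.0 + 3.0*I)
(p + g(11, -1))² = ((32 + 3*I) - 7)² = (25 + 3*I)²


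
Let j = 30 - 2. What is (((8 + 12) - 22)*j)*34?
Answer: -1904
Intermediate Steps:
j = 28
(((8 + 12) - 22)*j)*34 = (((8 + 12) - 22)*28)*34 = ((20 - 22)*28)*34 = -2*28*34 = -56*34 = -1904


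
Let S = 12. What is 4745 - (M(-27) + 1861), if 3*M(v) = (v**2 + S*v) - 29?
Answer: 8276/3 ≈ 2758.7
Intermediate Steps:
M(v) = -29/3 + 4*v + v**2/3 (M(v) = ((v**2 + 12*v) - 29)/3 = (-29 + v**2 + 12*v)/3 = -29/3 + 4*v + v**2/3)
4745 - (M(-27) + 1861) = 4745 - ((-29/3 + 4*(-27) + (1/3)*(-27)**2) + 1861) = 4745 - ((-29/3 - 108 + (1/3)*729) + 1861) = 4745 - ((-29/3 - 108 + 243) + 1861) = 4745 - (376/3 + 1861) = 4745 - 1*5959/3 = 4745 - 5959/3 = 8276/3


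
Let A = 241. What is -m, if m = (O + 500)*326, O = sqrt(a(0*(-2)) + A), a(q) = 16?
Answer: -163000 - 326*sqrt(257) ≈ -1.6823e+5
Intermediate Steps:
O = sqrt(257) (O = sqrt(16 + 241) = sqrt(257) ≈ 16.031)
m = 163000 + 326*sqrt(257) (m = (sqrt(257) + 500)*326 = (500 + sqrt(257))*326 = 163000 + 326*sqrt(257) ≈ 1.6823e+5)
-m = -(163000 + 326*sqrt(257)) = -163000 - 326*sqrt(257)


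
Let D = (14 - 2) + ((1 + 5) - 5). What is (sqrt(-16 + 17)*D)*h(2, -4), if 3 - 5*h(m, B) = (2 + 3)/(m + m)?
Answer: 91/20 ≈ 4.5500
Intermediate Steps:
h(m, B) = 3/5 - 1/(2*m) (h(m, B) = 3/5 - (2 + 3)/(5*(m + m)) = 3/5 - 1/(2*m))
D = 13 (D = 12 + (6 - 5) = 12 + 1 = 13)
(sqrt(-16 + 17)*D)*h(2, -4) = (sqrt(-16 + 17)*13)*((1/10)*(-5 + 6*2)/2) = (sqrt(1)*13)*((1/10)*(1/2)*(-5 + 12)) = (1*13)*((1/10)*(1/2)*7) = 13*(7/20) = 91/20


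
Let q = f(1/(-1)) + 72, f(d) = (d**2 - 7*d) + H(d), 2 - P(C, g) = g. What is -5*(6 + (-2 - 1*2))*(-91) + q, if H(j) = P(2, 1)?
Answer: 991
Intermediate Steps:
P(C, g) = 2 - g
H(j) = 1 (H(j) = 2 - 1*1 = 2 - 1 = 1)
f(d) = 1 + d**2 - 7*d (f(d) = (d**2 - 7*d) + 1 = 1 + d**2 - 7*d)
q = 81 (q = (1 + (1/(-1))**2 - 7/(-1)) + 72 = (1 + (-1)**2 - 7*(-1)) + 72 = (1 + 1 + 7) + 72 = 9 + 72 = 81)
-5*(6 + (-2 - 1*2))*(-91) + q = -5*(6 + (-2 - 1*2))*(-91) + 81 = -5*(6 + (-2 - 2))*(-91) + 81 = -5*(6 - 4)*(-91) + 81 = -5*2*(-91) + 81 = -10*(-91) + 81 = 910 + 81 = 991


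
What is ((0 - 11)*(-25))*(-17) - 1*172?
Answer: -4847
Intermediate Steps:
((0 - 11)*(-25))*(-17) - 1*172 = -11*(-25)*(-17) - 172 = 275*(-17) - 172 = -4675 - 172 = -4847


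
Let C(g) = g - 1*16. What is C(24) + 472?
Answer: 480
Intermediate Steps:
C(g) = -16 + g (C(g) = g - 16 = -16 + g)
C(24) + 472 = (-16 + 24) + 472 = 8 + 472 = 480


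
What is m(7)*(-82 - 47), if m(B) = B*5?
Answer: -4515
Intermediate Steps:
m(B) = 5*B
m(7)*(-82 - 47) = (5*7)*(-82 - 47) = 35*(-129) = -4515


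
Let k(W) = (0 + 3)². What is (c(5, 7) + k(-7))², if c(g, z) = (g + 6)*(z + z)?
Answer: 26569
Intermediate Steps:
k(W) = 9 (k(W) = 3² = 9)
c(g, z) = 2*z*(6 + g) (c(g, z) = (6 + g)*(2*z) = 2*z*(6 + g))
(c(5, 7) + k(-7))² = (2*7*(6 + 5) + 9)² = (2*7*11 + 9)² = (154 + 9)² = 163² = 26569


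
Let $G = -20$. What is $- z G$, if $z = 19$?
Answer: $380$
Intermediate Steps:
$- z G = \left(-1\right) 19 \left(-20\right) = \left(-19\right) \left(-20\right) = 380$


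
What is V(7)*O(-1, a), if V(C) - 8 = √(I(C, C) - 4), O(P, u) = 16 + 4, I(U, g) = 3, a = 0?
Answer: 160 + 20*I ≈ 160.0 + 20.0*I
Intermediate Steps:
O(P, u) = 20
V(C) = 8 + I (V(C) = 8 + √(3 - 4) = 8 + √(-1) = 8 + I)
V(7)*O(-1, a) = (8 + I)*20 = 160 + 20*I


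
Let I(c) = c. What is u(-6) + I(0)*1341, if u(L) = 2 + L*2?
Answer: -10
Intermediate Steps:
u(L) = 2 + 2*L
u(-6) + I(0)*1341 = (2 + 2*(-6)) + 0*1341 = (2 - 12) + 0 = -10 + 0 = -10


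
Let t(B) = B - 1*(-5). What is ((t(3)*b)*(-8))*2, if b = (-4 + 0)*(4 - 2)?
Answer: 1024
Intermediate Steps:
t(B) = 5 + B (t(B) = B + 5 = 5 + B)
b = -8 (b = -4*2 = -8)
((t(3)*b)*(-8))*2 = (((5 + 3)*(-8))*(-8))*2 = ((8*(-8))*(-8))*2 = -64*(-8)*2 = 512*2 = 1024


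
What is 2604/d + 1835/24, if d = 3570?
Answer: 157463/2040 ≈ 77.188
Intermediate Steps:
2604/d + 1835/24 = 2604/3570 + 1835/24 = 2604*(1/3570) + 1835*(1/24) = 62/85 + 1835/24 = 157463/2040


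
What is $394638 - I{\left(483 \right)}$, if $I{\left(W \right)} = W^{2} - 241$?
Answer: $161590$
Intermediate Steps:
$I{\left(W \right)} = -241 + W^{2}$ ($I{\left(W \right)} = W^{2} - 241 = -241 + W^{2}$)
$394638 - I{\left(483 \right)} = 394638 - \left(-241 + 483^{2}\right) = 394638 - \left(-241 + 233289\right) = 394638 - 233048 = 161590$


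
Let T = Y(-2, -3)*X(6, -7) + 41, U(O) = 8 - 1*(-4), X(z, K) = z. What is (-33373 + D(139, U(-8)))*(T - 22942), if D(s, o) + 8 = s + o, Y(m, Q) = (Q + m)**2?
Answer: 756015730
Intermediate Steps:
U(O) = 12 (U(O) = 8 + 4 = 12)
T = 191 (T = (-3 - 2)**2*6 + 41 = (-5)**2*6 + 41 = 25*6 + 41 = 150 + 41 = 191)
D(s, o) = -8 + o + s (D(s, o) = -8 + (s + o) = -8 + (o + s) = -8 + o + s)
(-33373 + D(139, U(-8)))*(T - 22942) = (-33373 + (-8 + 12 + 139))*(191 - 22942) = (-33373 + 143)*(-22751) = -33230*(-22751) = 756015730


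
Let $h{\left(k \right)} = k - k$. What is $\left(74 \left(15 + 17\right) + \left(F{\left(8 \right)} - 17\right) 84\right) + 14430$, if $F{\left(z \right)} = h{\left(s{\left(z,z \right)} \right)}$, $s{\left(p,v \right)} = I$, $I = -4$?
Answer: $15370$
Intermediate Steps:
$s{\left(p,v \right)} = -4$
$h{\left(k \right)} = 0$
$F{\left(z \right)} = 0$
$\left(74 \left(15 + 17\right) + \left(F{\left(8 \right)} - 17\right) 84\right) + 14430 = \left(74 \left(15 + 17\right) + \left(0 - 17\right) 84\right) + 14430 = \left(74 \cdot 32 - 1428\right) + 14430 = \left(2368 - 1428\right) + 14430 = 940 + 14430 = 15370$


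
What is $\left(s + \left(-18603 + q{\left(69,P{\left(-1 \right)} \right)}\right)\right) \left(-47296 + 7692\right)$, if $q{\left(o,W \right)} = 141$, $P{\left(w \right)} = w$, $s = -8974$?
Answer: $1086575344$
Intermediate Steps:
$\left(s + \left(-18603 + q{\left(69,P{\left(-1 \right)} \right)}\right)\right) \left(-47296 + 7692\right) = \left(-8974 + \left(-18603 + 141\right)\right) \left(-47296 + 7692\right) = \left(-8974 - 18462\right) \left(-39604\right) = \left(-27436\right) \left(-39604\right) = 1086575344$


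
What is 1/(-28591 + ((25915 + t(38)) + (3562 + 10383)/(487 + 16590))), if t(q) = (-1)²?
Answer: -17077/45667030 ≈ -0.00037395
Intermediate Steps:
t(q) = 1
1/(-28591 + ((25915 + t(38)) + (3562 + 10383)/(487 + 16590))) = 1/(-28591 + ((25915 + 1) + (3562 + 10383)/(487 + 16590))) = 1/(-28591 + (25916 + 13945/17077)) = 1/(-28591 + 442581477/17077) = 1/(-45667030/17077) = -17077/45667030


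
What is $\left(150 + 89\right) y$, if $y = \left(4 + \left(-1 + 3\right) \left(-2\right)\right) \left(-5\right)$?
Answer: $0$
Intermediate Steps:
$y = 0$ ($y = \left(4 + 2 \left(-2\right)\right) \left(-5\right) = \left(4 - 4\right) \left(-5\right) = 0 \left(-5\right) = 0$)
$\left(150 + 89\right) y = \left(150 + 89\right) 0 = 239 \cdot 0 = 0$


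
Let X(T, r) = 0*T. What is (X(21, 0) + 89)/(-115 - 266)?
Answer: -89/381 ≈ -0.23360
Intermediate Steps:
X(T, r) = 0
(X(21, 0) + 89)/(-115 - 266) = (0 + 89)/(-115 - 266) = 89/(-381) = 89*(-1/381) = -89/381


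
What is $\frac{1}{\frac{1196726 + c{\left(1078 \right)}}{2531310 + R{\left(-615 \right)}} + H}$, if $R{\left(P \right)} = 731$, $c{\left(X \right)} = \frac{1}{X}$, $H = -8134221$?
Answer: $- \frac{2729540198}{22202681908845129} \approx -1.2294 \cdot 10^{-7}$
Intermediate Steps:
$\frac{1}{\frac{1196726 + c{\left(1078 \right)}}{2531310 + R{\left(-615 \right)}} + H} = \frac{1}{\frac{1196726 + \frac{1}{1078}}{2531310 + 731} - 8134221} = \frac{1}{\frac{1196726 + \frac{1}{1078}}{2532041} - 8134221} = \frac{1}{\frac{1290070629}{1078} \cdot \frac{1}{2532041} - 8134221} = \frac{1}{\frac{1290070629}{2729540198} - 8134221} = \frac{1}{- \frac{22202681908845129}{2729540198}} = - \frac{2729540198}{22202681908845129}$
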